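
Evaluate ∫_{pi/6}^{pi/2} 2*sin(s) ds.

An antiderivative is F(s) = -2*cos(s).
Then F(pi/2) - F(pi/6) = (0) - (-sqrt(3)) = sqrt(3).

sqrt(3)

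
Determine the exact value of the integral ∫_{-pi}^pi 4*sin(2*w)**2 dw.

4*pi

Use the identity sin^2(2*w) = (1 - cos(4*w))/2.
An antiderivative is F(w) = 2*w - sin(4*w)/2.
Then F(pi) - F(-pi) = (2*pi) - (-2*pi) = 4*pi.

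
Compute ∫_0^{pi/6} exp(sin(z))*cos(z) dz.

Let u = sin(z), so du = cos(z) dz. When z = 0, u = 0; when z = pi/6, u = 1/2.
The integral becomes ∫ exp(u) du from 0 to 1/2, with antiderivative exp(u).
Back in z: F(z) = exp(sin(z)).
Then F(pi/6) - F(0) = (exp(1/2)) - (1) = -1 + exp(1/2).

-1 + exp(1/2)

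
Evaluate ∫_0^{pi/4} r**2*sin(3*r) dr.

-2/27 - sqrt(2)/27 + sqrt(2)*pi/36 + sqrt(2)*pi**2/96

Integrate by parts twice (u = r^2, dv = sin(3*r) dr).
An antiderivative is F(r) = -r**2*cos(3*r)/3 + 2*r*sin(3*r)/9 + 2*cos(3*r)/27.
Then F(pi/4) - F(0) = (sqrt(2)*(-32 + 24*pi + 9*pi**2)/864) - (2/27) = -2/27 - sqrt(2)/27 + sqrt(2)*pi/36 + sqrt(2)*pi**2/96.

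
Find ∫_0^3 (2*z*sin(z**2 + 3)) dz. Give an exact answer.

Let u = z**2 + 3, so du = 2*z dz. When z = 0, u = 3; when z = 3, u = 12.
The integral becomes ∫ sin(u) du from 3 to 12, with antiderivative -cos(u).
Back in z: F(z) = -cos(z**2 + 3).
Then F(3) - F(0) = (-cos(12)) - (-cos(3)) = cos(3) - cos(12).

cos(3) - cos(12)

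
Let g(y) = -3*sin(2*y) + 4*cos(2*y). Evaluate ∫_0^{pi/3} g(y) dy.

-9/4 + sqrt(3)

An antiderivative is F(y) = 2*sin(2*y) + 3*cos(2*y)/2.
Then F(pi/3) - F(0) = (-3/4 + sqrt(3)) - (3/2) = -9/4 + sqrt(3).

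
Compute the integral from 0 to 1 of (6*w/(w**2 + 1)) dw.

Let u = w**2 + 1, so du = 2*w dw. When w = 0, u = 1; when w = 1, u = 2.
The integral becomes 3·∫ 1/u du from 1 to 2, with antiderivative 3*log(u).
Back in w: F(w) = 3*log(w**2 + 1).
Then F(1) - F(0) = (log(8)) - (0) = log(8).

log(8)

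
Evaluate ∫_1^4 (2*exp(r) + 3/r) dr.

An antiderivative is F(r) = 2*exp(r) + 3*log(r).
Then F(4) - F(1) = (log(64) + 2*exp(4)) - (2*exp(1)) = -2*exp(1) + 6*log(2) + 2*exp(4).

-2*exp(1) + 6*log(2) + 2*exp(4)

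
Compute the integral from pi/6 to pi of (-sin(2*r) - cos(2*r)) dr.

An antiderivative is F(r) = -sin(2*r)/2 + cos(2*r)/2.
Then F(pi) - F(pi/6) = (1/2) - (1/4 - sqrt(3)/4) = 1/4 + sqrt(3)/4.

1/4 + sqrt(3)/4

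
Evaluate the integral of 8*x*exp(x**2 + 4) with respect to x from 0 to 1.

Let u = x**2 + 4, so du = 2*x dx. When x = 0, u = 4; when x = 1, u = 5.
The integral becomes 4·∫ exp(u) du from 4 to 5, with antiderivative 4*exp(u).
Back in x: F(x) = 4*exp(x**2 + 4).
Then F(1) - F(0) = (4*exp(5)) - (4*exp(4)) = -4*(1 - exp(1))*exp(4).

-4*(1 - exp(1))*exp(4)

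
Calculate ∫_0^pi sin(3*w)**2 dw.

Use the identity sin^2(3*w) = (1 - cos(6*w))/2.
An antiderivative is F(w) = w/2 - sin(6*w)/12.
Then F(pi) - F(0) = (pi/2) - (0) = pi/2.

pi/2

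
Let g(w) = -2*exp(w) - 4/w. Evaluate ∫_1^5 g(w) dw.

-2*exp(5) - 4*log(5) + 2*exp(1)

An antiderivative is F(w) = -2*exp(w) - 4*log(w).
Then F(5) - F(1) = (-2*exp(5) - 4*log(5)) - (-2*exp(1)) = -2*exp(5) - 4*log(5) + 2*exp(1).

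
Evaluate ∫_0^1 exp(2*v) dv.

An antiderivative is F(v) = exp(2*v)/2.
Then F(1) - F(0) = (exp(2)/2) - (1/2) = -1/2 + exp(2)/2.

-1/2 + exp(2)/2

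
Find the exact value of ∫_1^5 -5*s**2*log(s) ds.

Integrate by parts once (u = ln s, dv = -5*s**2 ds).
An antiderivative is F(s) = -5*s**3*(3*log(s) - 1)/9.
Then F(5) - F(1) = (625/9 - 625*log(5)/3) - (5/9) = 620/9 - 625*log(5)/3.

620/9 - 625*log(5)/3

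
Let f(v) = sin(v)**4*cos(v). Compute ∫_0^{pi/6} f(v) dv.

1/160

Let u = sin(v), so du = cos(v) dv. When v = 0, u = 0; when v = pi/6, u = 1/2.
The integral becomes ∫ u**4 du from 0 to 1/2, with antiderivative u**5/5.
Back in v: F(v) = sin(v)**5/5.
Then F(pi/6) - F(0) = (1/160) - (0) = 1/160.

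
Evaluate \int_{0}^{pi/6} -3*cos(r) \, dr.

An antiderivative is F(r) = -3*sin(r).
Then F(pi/6) - F(0) = (-3/2) - (0) = -3/2.

-3/2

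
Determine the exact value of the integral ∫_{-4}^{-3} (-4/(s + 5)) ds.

-log(16)

An antiderivative is F(s) = -4*log(s + 5).
Then F(-3) - F(-4) = (-log(16)) - (0) = -log(16).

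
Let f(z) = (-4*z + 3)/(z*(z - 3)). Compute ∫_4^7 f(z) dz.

Factor the denominator: z**2 - 3*z = z(z - 3).
Partial fractions: (-4*z + 3)/(z*(z - 3)) = -1/z - 3/(z - 3).
An antiderivative is F(z) = -log(z) - 3*log(z - 3).
Then F(7) - F(4) = (-6*log(2) - log(7)) - (-log(4)) = -4*log(2) - log(7).

-4*log(2) - log(7)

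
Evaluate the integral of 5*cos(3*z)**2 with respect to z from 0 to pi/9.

5*sqrt(3)/24 + 5*pi/18

Use the identity cos^2(3*z) = (1 + cos(6*z))/2.
An antiderivative is F(z) = 5*z/2 + 5*sin(6*z)/12.
Then F(pi/9) - F(0) = (5*sqrt(3)/24 + 5*pi/18) - (0) = 5*sqrt(3)/24 + 5*pi/18.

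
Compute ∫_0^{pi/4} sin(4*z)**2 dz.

Use the identity sin^2(4*z) = (1 - cos(8*z))/2.
An antiderivative is F(z) = z/2 - sin(8*z)/16.
Then F(pi/4) - F(0) = (pi/8) - (0) = pi/8.

pi/8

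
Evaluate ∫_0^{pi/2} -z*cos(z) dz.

1 - pi/2

Integrate by parts once (u = z, dv = -cos(z) dz).
An antiderivative is F(z) = -z*sin(z) - cos(z).
Then F(pi/2) - F(0) = (-pi/2) - (-1) = 1 - pi/2.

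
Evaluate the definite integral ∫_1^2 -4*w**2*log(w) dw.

28/9 - 32*log(2)/3

Integrate by parts once (u = ln w, dv = -4*w**2 dw).
An antiderivative is F(w) = -4*w**3*(3*log(w) - 1)/9.
Then F(2) - F(1) = (32/9 - 32*log(2)/3) - (4/9) = 28/9 - 32*log(2)/3.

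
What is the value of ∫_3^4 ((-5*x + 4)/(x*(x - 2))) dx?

Factor the denominator: x**2 - 2*x = x(x - 2).
Partial fractions: (-5*x + 4)/(x*(x - 2)) = -2/x - 3/(x - 2).
An antiderivative is F(x) = -2*log(x) - 3*log(x - 2).
Then F(4) - F(3) = (-7*log(2)) - (-log(9)) = -7*log(2) + 2*log(3).

-7*log(2) + 2*log(3)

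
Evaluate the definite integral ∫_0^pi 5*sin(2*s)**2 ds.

Use the identity sin^2(2*s) = (1 - cos(4*s))/2.
An antiderivative is F(s) = 5*s/2 - 5*sin(4*s)/8.
Then F(pi) - F(0) = (5*pi/2) - (0) = 5*pi/2.

5*pi/2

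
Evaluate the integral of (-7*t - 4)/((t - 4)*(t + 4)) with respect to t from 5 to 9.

-3*log(13) - 4*log(5) + 6*log(3)

Factor the denominator: t**2 - 16 = (t + 4)(t - 4).
Partial fractions: (-7*t - 4)/((t - 4)*(t + 4)) = -3/(t + 4) - 4/(t - 4).
An antiderivative is F(t) = -4*log(t - 4) - 3*log(t + 4).
Then F(9) - F(5) = (-3*log(13) - 4*log(5)) - (-6*log(3)) = -3*log(13) - 4*log(5) + 6*log(3).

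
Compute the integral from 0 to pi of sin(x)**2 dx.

pi/2

Use the identity sin^2(x) = (1 - cos(2*x))/2.
An antiderivative is F(x) = x/2 - sin(2*x)/4.
Then F(pi) - F(0) = (pi/2) - (0) = pi/2.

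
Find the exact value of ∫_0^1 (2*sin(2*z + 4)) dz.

-cos(6) + cos(4)

Let u = 2*z + 4, so du = 2 dz. When z = 0, u = 4; when z = 1, u = 6.
The integral becomes ∫ sin(u) du from 4 to 6, with antiderivative -cos(u).
Back in z: F(z) = -cos(2*z + 4).
Then F(1) - F(0) = (-cos(6)) - (-cos(4)) = -cos(6) + cos(4).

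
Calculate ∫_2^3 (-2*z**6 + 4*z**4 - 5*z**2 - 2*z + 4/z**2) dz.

-15942/35

By the power rule, an antiderivative is F(z) = -2*z**7/7 + 4*z**5/5 - 5*z**3/3 - z**2 - 4/z.
Then F(3) - F(2) = (-51008/105) - (-3182/105) = -15942/35.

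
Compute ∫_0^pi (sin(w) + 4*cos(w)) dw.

2

An antiderivative is F(w) = 4*sin(w) - cos(w).
Then F(pi) - F(0) = (1) - (-1) = 2.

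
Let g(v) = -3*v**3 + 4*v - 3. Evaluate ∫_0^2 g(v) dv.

-10

By the power rule, an antiderivative is F(v) = -3*v**4/4 + 2*v**2 - 3*v.
Then F(2) - F(0) = (-10) - (0) = -10.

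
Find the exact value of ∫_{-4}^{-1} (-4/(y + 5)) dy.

An antiderivative is F(y) = -4*log(y + 5).
Then F(-1) - F(-4) = (-8*log(2)) - (0) = -8*log(2).

-8*log(2)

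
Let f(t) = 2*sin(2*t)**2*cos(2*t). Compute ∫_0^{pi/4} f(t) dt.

Let u = sin(2*t), so du = 2*cos(2*t) dt. When t = 0, u = 0; when t = pi/4, u = 1.
The integral becomes ∫ u**2 du from 0 to 1, with antiderivative u**3/3.
Back in t: F(t) = sin(2*t)**3/3.
Then F(pi/4) - F(0) = (1/3) - (0) = 1/3.

1/3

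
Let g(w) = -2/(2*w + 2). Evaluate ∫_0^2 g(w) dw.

An antiderivative is F(w) = -log(2*w + 2).
Then F(2) - F(0) = (-log(6)) - (-log(2)) = -log(3).

-log(3)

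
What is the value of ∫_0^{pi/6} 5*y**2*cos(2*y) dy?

-5*sqrt(3)/8 + 5*sqrt(3)*pi**2/144 + 5*pi/24

Integrate by parts twice (u = y^2, dv = 5*cos(2*y) dy).
An antiderivative is F(y) = 5*y**2*sin(2*y)/2 + 5*y*cos(2*y)/2 - 5*sin(2*y)/4.
Then F(pi/6) - F(0) = (-5*sqrt(3)/8 + 5*sqrt(3)*pi**2/144 + 5*pi/24) - (0) = -5*sqrt(3)/8 + 5*sqrt(3)*pi**2/144 + 5*pi/24.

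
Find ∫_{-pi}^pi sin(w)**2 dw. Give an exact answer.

pi

Use the identity sin^2(w) = (1 - cos(2*w))/2.
An antiderivative is F(w) = w/2 - sin(2*w)/4.
Then F(pi) - F(-pi) = (pi/2) - (-pi/2) = pi.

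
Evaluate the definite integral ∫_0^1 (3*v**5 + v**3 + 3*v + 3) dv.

21/4

By the power rule, an antiderivative is F(v) = v**6/2 + v**4/4 + 3*v**2/2 + 3*v.
Then F(1) - F(0) = (21/4) - (0) = 21/4.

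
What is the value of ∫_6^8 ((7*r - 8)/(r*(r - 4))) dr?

-2*log(3) + 9*log(2)

Factor the denominator: r**2 - 4*r = r(r - 4).
Partial fractions: (7*r - 8)/(r*(r - 4)) = 2/r + 5/(r - 4).
An antiderivative is F(r) = 2*log(r) + 5*log(r - 4).
Then F(8) - F(6) = (16*log(2)) - (2*log(3) + 7*log(2)) = -2*log(3) + 9*log(2).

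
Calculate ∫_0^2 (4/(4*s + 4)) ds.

log(3)

Let u = 4*s + 4, so du = 4 ds. When s = 0, u = 4; when s = 2, u = 12.
The integral becomes ∫ 1/u du from 4 to 12, with antiderivative log(u).
Back in s: F(s) = log(4*s + 4).
Then F(2) - F(0) = (log(12)) - (log(4)) = log(3).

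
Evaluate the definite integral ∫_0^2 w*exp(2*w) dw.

Integrate by parts once (u = w, dv = exp(2*w) dw).
An antiderivative is F(w) = (2*w - 1)*exp(2*w)/4.
Then F(2) - F(0) = (3*exp(4)/4) - (-1/4) = 1/4 + 3*exp(4)/4.

1/4 + 3*exp(4)/4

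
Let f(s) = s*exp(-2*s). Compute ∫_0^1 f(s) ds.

Integrate by parts once (u = s, dv = exp(-2*s) ds).
An antiderivative is F(s) = (-2*s - 1)*exp(-2*s)/4.
Then F(1) - F(0) = (-3*exp(-2)/4) - (-1/4) = (-3 + exp(2))*exp(-2)/4.

(-3 + exp(2))*exp(-2)/4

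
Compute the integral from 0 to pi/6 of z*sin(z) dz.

-sqrt(3)*pi/12 + 1/2

Integrate by parts once (u = z, dv = sin(z) dz).
An antiderivative is F(z) = -z*cos(z) + sin(z).
Then F(pi/6) - F(0) = (-sqrt(3)*pi/12 + 1/2) - (0) = -sqrt(3)*pi/12 + 1/2.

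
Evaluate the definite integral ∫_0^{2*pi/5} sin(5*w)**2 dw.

pi/5

Use the identity sin^2(5*w) = (1 - cos(10*w))/2.
An antiderivative is F(w) = w/2 - sin(10*w)/20.
Then F(2*pi/5) - F(0) = (pi/5) - (0) = pi/5.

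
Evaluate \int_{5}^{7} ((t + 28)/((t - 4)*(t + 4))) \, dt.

-3*log(11) + 10*log(3)

Factor the denominator: t**2 - 16 = (t + 4)(t - 4).
Partial fractions: (t + 28)/((t - 4)*(t + 4)) = -3/(t + 4) + 4/(t - 4).
An antiderivative is F(t) = 4*log(t - 4) - 3*log(t + 4).
Then F(7) - F(5) = (-3*log(11) + 4*log(3)) - (-6*log(3)) = -3*log(11) + 10*log(3).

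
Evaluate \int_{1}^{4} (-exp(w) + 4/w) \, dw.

An antiderivative is F(w) = -exp(w) + 4*log(w).
Then F(4) - F(1) = (-exp(4) + 8*log(2)) - (-exp(1)) = -exp(4) + exp(1) + 8*log(2).

-exp(4) + exp(1) + 8*log(2)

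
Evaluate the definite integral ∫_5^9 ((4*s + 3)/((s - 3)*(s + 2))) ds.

Factor the denominator: s**2 - s - 6 = (s + 2)(s - 3).
Partial fractions: (4*s + 3)/((s - 3)*(s + 2)) = 1/(s + 2) + 3/(s - 3).
An antiderivative is F(s) = 3*log(s - 3) + log(s + 2).
Then F(9) - F(5) = (3*log(2) + log(11) + 3*log(3)) - (log(56)) = -log(7) + log(11) + 3*log(3).

-log(7) + log(11) + 3*log(3)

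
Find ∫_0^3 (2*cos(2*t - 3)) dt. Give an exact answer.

Let u = 2*t - 3, so du = 2 dt. When t = 0, u = -3; when t = 3, u = 3.
The integral becomes ∫ cos(u) du from -3 to 3, with antiderivative sin(u).
Back in t: F(t) = sin(2*t - 3).
Then F(3) - F(0) = (sin(3)) - (-sin(3)) = 2*sin(3).

2*sin(3)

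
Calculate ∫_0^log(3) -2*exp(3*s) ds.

An antiderivative is F(s) = -2*exp(3*s)/3.
Then F(log(3)) - F(0) = (-18) - (-2/3) = -52/3.

-52/3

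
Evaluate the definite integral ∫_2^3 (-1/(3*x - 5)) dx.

-2*log(2)/3

An antiderivative is F(x) = -log(3*x - 5)/3.
Then F(3) - F(2) = (-2*log(2)/3) - (0) = -2*log(2)/3.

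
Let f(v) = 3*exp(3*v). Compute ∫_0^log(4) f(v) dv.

63

Let u = exp(v), so du = exp(v) dv. When v = 0, u = 1; when v = log(4), u = 4.
The integral becomes 3·∫ u**2 du from 1 to 4, with antiderivative u**3.
Back in v: F(v) = exp(3*v).
Then F(log(4)) - F(0) = (64) - (1) = 63.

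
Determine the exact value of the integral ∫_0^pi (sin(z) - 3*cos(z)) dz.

2

An antiderivative is F(z) = -3*sin(z) - cos(z).
Then F(pi) - F(0) = (1) - (-1) = 2.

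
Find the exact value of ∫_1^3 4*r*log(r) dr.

Integrate by parts once (u = ln r, dv = 4*r dr).
An antiderivative is F(r) = r**2*(2*log(r) - 1).
Then F(3) - F(1) = (-9 + 18*log(3)) - (-1) = -8 + 18*log(3).

-8 + 18*log(3)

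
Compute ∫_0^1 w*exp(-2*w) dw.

Integrate by parts once (u = w, dv = exp(-2*w) dw).
An antiderivative is F(w) = (-2*w - 1)*exp(-2*w)/4.
Then F(1) - F(0) = (-3*exp(-2)/4) - (-1/4) = (-3 + exp(2))*exp(-2)/4.

(-3 + exp(2))*exp(-2)/4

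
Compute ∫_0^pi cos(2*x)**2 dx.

pi/2

Use the identity cos^2(2*x) = (1 + cos(4*x))/2.
An antiderivative is F(x) = x/2 + sin(4*x)/8.
Then F(pi) - F(0) = (pi/2) - (0) = pi/2.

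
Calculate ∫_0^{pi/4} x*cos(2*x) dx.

-1/4 + pi/8

Integrate by parts once (u = x, dv = cos(2*x) dx).
An antiderivative is F(x) = x*sin(2*x)/2 + cos(2*x)/4.
Then F(pi/4) - F(0) = (pi/8) - (1/4) = -1/4 + pi/8.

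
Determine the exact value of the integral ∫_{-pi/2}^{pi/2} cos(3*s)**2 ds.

pi/2

Use the identity cos^2(3*s) = (1 + cos(6*s))/2.
An antiderivative is F(s) = s/2 + sin(6*s)/12.
Then F(pi/2) - F(-pi/2) = (pi/4) - (-pi/4) = pi/2.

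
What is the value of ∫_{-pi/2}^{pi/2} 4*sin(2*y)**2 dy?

2*pi

Use the identity sin^2(2*y) = (1 - cos(4*y))/2.
An antiderivative is F(y) = 2*y - sin(4*y)/2.
Then F(pi/2) - F(-pi/2) = (pi) - (-pi) = 2*pi.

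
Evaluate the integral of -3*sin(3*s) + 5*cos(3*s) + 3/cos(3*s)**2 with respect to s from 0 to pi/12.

An antiderivative is F(s) = 5*sin(3*s)/3 + cos(3*s) + tan(3*s).
Then F(pi/12) - F(0) = (1 + 4*sqrt(2)/3) - (1) = 4*sqrt(2)/3.

4*sqrt(2)/3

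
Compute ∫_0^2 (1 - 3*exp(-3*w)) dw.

An antiderivative is F(w) = w + exp(-3*w).
Then F(2) - F(0) = (exp(-6) + 2) - (1) = exp(-6) + 1.

exp(-6) + 1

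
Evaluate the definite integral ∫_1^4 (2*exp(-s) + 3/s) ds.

-2*exp(-4) + 2*exp(-1) + 6*log(2)

An antiderivative is F(s) = 3*log(s) - 2*exp(-s).
Then F(4) - F(1) = (-2*exp(-4) + 6*log(2)) - (-2*exp(-1)) = -2*exp(-4) + 2*exp(-1) + 6*log(2).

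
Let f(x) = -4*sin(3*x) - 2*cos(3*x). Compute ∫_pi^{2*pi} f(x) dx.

An antiderivative is F(x) = -2*sin(3*x)/3 + 4*cos(3*x)/3.
Then F(2*pi) - F(pi) = (4/3) - (-4/3) = 8/3.

8/3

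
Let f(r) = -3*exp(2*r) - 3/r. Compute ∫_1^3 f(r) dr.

-3*exp(6)/2 - log(27) + 3*exp(2)/2

An antiderivative is F(r) = -3*exp(2*r)/2 - 3*log(r).
Then F(3) - F(1) = (-3*exp(6)/2 - log(27)) - (-3*exp(2)/2) = -3*exp(6)/2 - log(27) + 3*exp(2)/2.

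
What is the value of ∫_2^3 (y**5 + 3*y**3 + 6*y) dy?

2095/12

By the power rule, an antiderivative is F(y) = y**6/6 + 3*y**4/4 + 3*y**2.
Then F(3) - F(2) = (837/4) - (104/3) = 2095/12.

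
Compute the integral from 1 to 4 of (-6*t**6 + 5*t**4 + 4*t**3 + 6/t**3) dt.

By the power rule, an antiderivative is F(t) = -6*t**7/7 + t**5 + t**4 - 3/t**2.
Then F(4) - F(1) = (-1429525/112) - (-13/7) = -1429317/112.

-1429317/112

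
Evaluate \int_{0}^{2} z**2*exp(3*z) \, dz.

-2/27 + 26*exp(6)/27

Integrate by parts twice (u = z^2, dv = exp(3*z) dz).
An antiderivative is F(z) = (9*z**2 - 6*z + 2)*exp(3*z)/27.
Then F(2) - F(0) = (26*exp(6)/27) - (2/27) = -2/27 + 26*exp(6)/27.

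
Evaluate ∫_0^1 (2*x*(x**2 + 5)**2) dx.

91/3

Let u = x**2 + 5, so du = 2*x dx. When x = 0, u = 5; when x = 1, u = 6.
The integral becomes ∫ u**2 du from 5 to 6, with antiderivative u**3/3.
Back in x: F(x) = (x**2 + 5)**3/3.
Then F(1) - F(0) = (72) - (125/3) = 91/3.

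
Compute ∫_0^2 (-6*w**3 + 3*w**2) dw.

By the power rule, an antiderivative is F(w) = -3*w**4/2 + w**3.
Then F(2) - F(0) = (-16) - (0) = -16.

-16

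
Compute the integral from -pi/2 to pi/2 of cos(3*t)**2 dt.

Use the identity cos^2(3*t) = (1 + cos(6*t))/2.
An antiderivative is F(t) = t/2 + sin(6*t)/12.
Then F(pi/2) - F(-pi/2) = (pi/4) - (-pi/4) = pi/2.

pi/2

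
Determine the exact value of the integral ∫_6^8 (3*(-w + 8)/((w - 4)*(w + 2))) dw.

-5*log(5) + 12*log(2)

Factor the denominator: w**2 - 2*w - 8 = (w + 2)(w - 4).
Partial fractions: 3*(-w + 8)/((w - 4)*(w + 2)) = -5/(w + 2) + 2/(w - 4).
An antiderivative is F(w) = 2*log(w - 4) - 5*log(w + 2).
Then F(8) - F(6) = (-5*log(5) - log(2)) - (-13*log(2)) = -5*log(5) + 12*log(2).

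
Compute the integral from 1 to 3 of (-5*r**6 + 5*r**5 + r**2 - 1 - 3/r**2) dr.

By the power rule, an antiderivative is F(r) = -5*r**7/7 + 5*r**6/6 + r**3/3 - r + 3/r.
Then F(3) - F(1) = (-13267/14) - (103/42) = -19952/21.

-19952/21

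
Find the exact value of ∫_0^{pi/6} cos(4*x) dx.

An antiderivative is F(x) = sin(4*x)/4.
Then F(pi/6) - F(0) = (sqrt(3)/8) - (0) = sqrt(3)/8.

sqrt(3)/8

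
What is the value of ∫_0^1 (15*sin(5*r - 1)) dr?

Let u = 5*r - 1, so du = 5 dr. When r = 0, u = -1; when r = 1, u = 4.
The integral becomes 3·∫ sin(u) du from -1 to 4, with antiderivative -3*cos(u).
Back in r: F(r) = -3*cos(5*r - 1).
Then F(1) - F(0) = (-3*cos(4)) - (-3*cos(1)) = 3*cos(1) - 3*cos(4).

3*cos(1) - 3*cos(4)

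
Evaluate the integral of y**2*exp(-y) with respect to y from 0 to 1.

Integrate by parts twice (u = y^2, dv = exp(-y) dy).
An antiderivative is F(y) = (-y**2 - 2*y - 2)*exp(-y).
Then F(1) - F(0) = (-5*exp(-1)) - (-2) = 2 - 5*exp(-1).

2 - 5*exp(-1)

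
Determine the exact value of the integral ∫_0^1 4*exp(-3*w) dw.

4/3 - 4*exp(-3)/3

An antiderivative is F(w) = -4*exp(-3*w)/3.
Then F(1) - F(0) = (-4*exp(-3)/3) - (-4/3) = 4/3 - 4*exp(-3)/3.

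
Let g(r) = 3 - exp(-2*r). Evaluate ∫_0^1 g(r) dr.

An antiderivative is F(r) = 3*r + exp(-2*r)/2.
Then F(1) - F(0) = (exp(-2)/2 + 3) - (1/2) = exp(-2)/2 + 5/2.

exp(-2)/2 + 5/2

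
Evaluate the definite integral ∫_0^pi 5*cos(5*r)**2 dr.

Use the identity cos^2(5*r) = (1 + cos(10*r))/2.
An antiderivative is F(r) = 5*r/2 + sin(10*r)/4.
Then F(pi) - F(0) = (5*pi/2) - (0) = 5*pi/2.

5*pi/2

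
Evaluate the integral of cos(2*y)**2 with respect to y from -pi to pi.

Use the identity cos^2(2*y) = (1 + cos(4*y))/2.
An antiderivative is F(y) = y/2 + sin(4*y)/8.
Then F(pi) - F(-pi) = (pi/2) - (-pi/2) = pi.

pi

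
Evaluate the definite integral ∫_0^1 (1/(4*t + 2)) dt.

An antiderivative is F(t) = log(4*t + 2)/4.
Then F(1) - F(0) = (log(6)/4) - (log(2)/4) = log(3)/4.

log(3)/4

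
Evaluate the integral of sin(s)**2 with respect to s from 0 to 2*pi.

Use the identity sin^2(s) = (1 - cos(2*s))/2.
An antiderivative is F(s) = s/2 - sin(2*s)/4.
Then F(2*pi) - F(0) = (pi) - (0) = pi.

pi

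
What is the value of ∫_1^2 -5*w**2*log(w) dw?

35/9 - 40*log(2)/3

Integrate by parts once (u = ln w, dv = -5*w**2 dw).
An antiderivative is F(w) = -5*w**3*(3*log(w) - 1)/9.
Then F(2) - F(1) = (40/9 - 40*log(2)/3) - (5/9) = 35/9 - 40*log(2)/3.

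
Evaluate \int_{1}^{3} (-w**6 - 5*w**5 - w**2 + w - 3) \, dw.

By the power rule, an antiderivative is F(w) = -w**7/7 - 5*w**6/6 - w**3/3 + w**2/2 - 3*w.
Then F(3) - F(1) = (-6534/7) - (-80/21) = -19522/21.

-19522/21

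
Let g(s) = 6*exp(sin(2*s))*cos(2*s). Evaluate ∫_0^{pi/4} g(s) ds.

-3 + 3*E

Let u = sin(2*s), so du = 2*cos(2*s) ds. When s = 0, u = 0; when s = pi/4, u = 1.
The integral becomes 3·∫ exp(u) du from 0 to 1, with antiderivative 3*exp(u).
Back in s: F(s) = 3*exp(sin(2*s)).
Then F(pi/4) - F(0) = (3*E) - (3) = -3 + 3*E.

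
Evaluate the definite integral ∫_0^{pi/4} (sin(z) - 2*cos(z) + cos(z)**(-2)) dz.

2 - 3*sqrt(2)/2

An antiderivative is F(z) = -2*sin(z) - cos(z) + tan(z).
Then F(pi/4) - F(0) = (1 - 3*sqrt(2)/2) - (-1) = 2 - 3*sqrt(2)/2.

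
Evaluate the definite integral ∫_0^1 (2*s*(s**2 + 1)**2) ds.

7/3

Let u = s**2 + 1, so du = 2*s ds. When s = 0, u = 1; when s = 1, u = 2.
The integral becomes ∫ u**2 du from 1 to 2, with antiderivative u**3/3.
Back in s: F(s) = (s**2 + 1)**3/3.
Then F(1) - F(0) = (8/3) - (1/3) = 7/3.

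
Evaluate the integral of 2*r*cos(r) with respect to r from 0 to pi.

Integrate by parts once (u = r, dv = 2*cos(r) dr).
An antiderivative is F(r) = 2*r*sin(r) + 2*cos(r).
Then F(pi) - F(0) = (-2) - (2) = -4.

-4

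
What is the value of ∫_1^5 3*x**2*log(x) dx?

-124/3 + 125*log(5)

Integrate by parts once (u = ln x, dv = 3*x**2 dx).
An antiderivative is F(x) = x**3*(3*log(x) - 1)/3.
Then F(5) - F(1) = (-125/3 + 125*log(5)) - (-1/3) = -124/3 + 125*log(5).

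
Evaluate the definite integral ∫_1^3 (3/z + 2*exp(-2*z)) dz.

-exp(-6) + exp(-2) + 3*log(3)

An antiderivative is F(z) = 3*log(z) - exp(-2*z).
Then F(3) - F(1) = (-exp(-6) + 3*log(3)) - (-exp(-2)) = -exp(-6) + exp(-2) + 3*log(3).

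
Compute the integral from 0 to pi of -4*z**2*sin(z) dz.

16 - 4*pi**2

Integrate by parts twice (u = z^2, dv = -4*sin(z) dz).
An antiderivative is F(z) = 4*z**2*cos(z) - 8*z*sin(z) - 8*cos(z).
Then F(pi) - F(0) = (8 - 4*pi**2) - (-8) = 16 - 4*pi**2.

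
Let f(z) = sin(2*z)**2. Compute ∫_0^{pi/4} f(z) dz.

Use the identity sin^2(2*z) = (1 - cos(4*z))/2.
An antiderivative is F(z) = z/2 - sin(4*z)/8.
Then F(pi/4) - F(0) = (pi/8) - (0) = pi/8.

pi/8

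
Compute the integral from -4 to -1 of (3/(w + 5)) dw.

An antiderivative is F(w) = 3*log(w + 5).
Then F(-1) - F(-4) = (log(64)) - (0) = log(64).

log(64)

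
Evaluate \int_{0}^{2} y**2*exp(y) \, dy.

-2 + 2*exp(2)

Integrate by parts twice (u = y^2, dv = exp(y) dy).
An antiderivative is F(y) = (y**2 - 2*y + 2)*exp(y).
Then F(2) - F(0) = (2*exp(2)) - (2) = -2 + 2*exp(2).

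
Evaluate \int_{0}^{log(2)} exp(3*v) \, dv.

Let u = exp(v), so du = exp(v) dv. When v = 0, u = 1; when v = log(2), u = 2.
The integral becomes ∫ u**2 du from 1 to 2, with antiderivative u**3/3.
Back in v: F(v) = exp(3*v)/3.
Then F(log(2)) - F(0) = (8/3) - (1/3) = 7/3.

7/3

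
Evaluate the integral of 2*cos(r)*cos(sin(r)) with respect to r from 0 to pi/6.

Let u = sin(r), so du = cos(r) dr. When r = 0, u = 0; when r = pi/6, u = 1/2.
The integral becomes 2·∫ cos(u) du from 0 to 1/2, with antiderivative 2*sin(u).
Back in r: F(r) = 2*sin(sin(r)).
Then F(pi/6) - F(0) = (2*sin(1/2)) - (0) = 2*sin(1/2).

2*sin(1/2)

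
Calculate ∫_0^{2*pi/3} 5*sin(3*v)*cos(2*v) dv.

Use the identity sin(3*v)cos(2*v) = [sin(5*v) + sin(v)]/2.
An antiderivative is F(v) = -5*cos(v)/2 - cos(5*v)/2.
Then F(2*pi/3) - F(0) = (3/2) - (-3) = 9/2.

9/2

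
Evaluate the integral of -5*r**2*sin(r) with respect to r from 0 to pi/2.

Integrate by parts twice (u = r^2, dv = -5*sin(r) dr).
An antiderivative is F(r) = 5*r**2*cos(r) - 10*r*sin(r) - 10*cos(r).
Then F(pi/2) - F(0) = (-5*pi) - (-10) = 10 - 5*pi.

10 - 5*pi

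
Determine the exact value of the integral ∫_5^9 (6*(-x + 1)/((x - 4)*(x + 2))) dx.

-3*log(11) - 3*log(5) + 3*log(7)

Factor the denominator: x**2 - 2*x - 8 = (x + 2)(x - 4).
Partial fractions: 6*(-x + 1)/((x - 4)*(x + 2)) = -3/(x + 2) - 3/(x - 4).
An antiderivative is F(x) = -3*log(x - 4) - 3*log(x + 2).
Then F(9) - F(5) = (-3*log(11) - 3*log(5)) - (-3*log(7)) = -3*log(11) - 3*log(5) + 3*log(7).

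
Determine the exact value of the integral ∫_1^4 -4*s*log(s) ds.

15 - 64*log(2)

Integrate by parts once (u = ln s, dv = -4*s ds).
An antiderivative is F(s) = -s**2*(2*log(s) - 1).
Then F(4) - F(1) = (16 - 64*log(2)) - (1) = 15 - 64*log(2).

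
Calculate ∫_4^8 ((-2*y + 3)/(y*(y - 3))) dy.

-log(10)

Factor the denominator: y**2 - 3*y = y(y - 3).
Partial fractions: (-2*y + 3)/(y*(y - 3)) = -1/y - 1/(y - 3).
An antiderivative is F(y) = -log(y) - log(y - 3).
Then F(8) - F(4) = (-log(40)) - (-log(4)) = -log(10).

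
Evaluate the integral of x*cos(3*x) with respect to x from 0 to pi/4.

-1/9 - sqrt(2)/18 + sqrt(2)*pi/24

Integrate by parts once (u = x, dv = cos(3*x) dx).
An antiderivative is F(x) = x*sin(3*x)/3 + cos(3*x)/9.
Then F(pi/4) - F(0) = (sqrt(2)*(-4 + 3*pi)/72) - (1/9) = -1/9 - sqrt(2)/18 + sqrt(2)*pi/24.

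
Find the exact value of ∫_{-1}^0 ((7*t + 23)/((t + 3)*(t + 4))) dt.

Factor the denominator: t**2 + 7*t + 12 = (t + 4)(t + 3).
Partial fractions: (7*t + 23)/((t + 3)*(t + 4)) = 5/(t + 4) + 2/(t + 3).
An antiderivative is F(t) = 2*log(t + 3) + 5*log(t + 4).
Then F(0) - F(-1) = (2*log(3) + 10*log(2)) - (2*log(2) + 5*log(3)) = -3*log(3) + 8*log(2).

-3*log(3) + 8*log(2)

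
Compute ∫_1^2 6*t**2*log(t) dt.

Integrate by parts once (u = ln t, dv = 6*t**2 dt).
An antiderivative is F(t) = 2*t**3*(3*log(t) - 1)/3.
Then F(2) - F(1) = (-16/3 + 16*log(2)) - (-2/3) = -14/3 + 16*log(2).

-14/3 + 16*log(2)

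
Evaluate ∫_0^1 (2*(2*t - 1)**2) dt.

2/3

Let u = 2*t - 1, so du = 2 dt. When t = 0, u = -1; when t = 1, u = 1.
The integral becomes ∫ u**2 du from -1 to 1, with antiderivative u**3/3.
Back in t: F(t) = (2*t - 1)**3/3.
Then F(1) - F(0) = (1/3) - (-1/3) = 2/3.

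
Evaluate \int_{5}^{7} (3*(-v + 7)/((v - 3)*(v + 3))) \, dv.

Factor the denominator: v**2 - 9 = (v + 3)(v - 3).
Partial fractions: 3*(-v + 7)/((v - 3)*(v + 3)) = -5/(v + 3) + 2/(v - 3).
An antiderivative is F(v) = 2*log(v - 3) - 5*log(v + 3).
Then F(7) - F(5) = (-5*log(5) - log(2)) - (-13*log(2)) = -5*log(5) + 12*log(2).

-5*log(5) + 12*log(2)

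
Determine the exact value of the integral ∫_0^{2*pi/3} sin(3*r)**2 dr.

pi/3

Use the identity sin^2(3*r) = (1 - cos(6*r))/2.
An antiderivative is F(r) = r/2 - sin(6*r)/12.
Then F(2*pi/3) - F(0) = (pi/3) - (0) = pi/3.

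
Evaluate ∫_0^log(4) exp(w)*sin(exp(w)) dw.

cos(1) - cos(4)

Let u = exp(w), so du = exp(w) dw. When w = 0, u = 1; when w = log(4), u = 4.
The integral becomes ∫ sin(u) du from 1 to 4, with antiderivative -cos(u).
Back in w: F(w) = -cos(exp(w)).
Then F(log(4)) - F(0) = (-cos(4)) - (-cos(1)) = cos(1) - cos(4).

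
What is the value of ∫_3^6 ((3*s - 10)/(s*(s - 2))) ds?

log(2)

Factor the denominator: s**2 - 2*s = s(s - 2).
Partial fractions: (3*s - 10)/(s*(s - 2)) = 5/s - 2/(s - 2).
An antiderivative is F(s) = 5*log(s) - 2*log(s - 2).
Then F(6) - F(3) = (log(2) + 5*log(3)) - (5*log(3)) = log(2).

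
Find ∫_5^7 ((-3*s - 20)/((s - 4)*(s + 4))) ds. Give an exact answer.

-6*log(3) + log(11)

Factor the denominator: s**2 - 16 = (s + 4)(s - 4).
Partial fractions: (-3*s - 20)/((s - 4)*(s + 4)) = 1/(s + 4) - 4/(s - 4).
An antiderivative is F(s) = -4*log(s - 4) + log(s + 4).
Then F(7) - F(5) = (log(11/81)) - (log(9)) = -6*log(3) + log(11).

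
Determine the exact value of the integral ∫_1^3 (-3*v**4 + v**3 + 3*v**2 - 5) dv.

-546/5

By the power rule, an antiderivative is F(v) = -3*v**5/5 + v**4/4 + v**3 - 5*v.
Then F(3) - F(1) = (-2271/20) - (-87/20) = -546/5.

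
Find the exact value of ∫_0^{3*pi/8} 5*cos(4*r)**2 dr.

Use the identity cos^2(4*r) = (1 + cos(8*r))/2.
An antiderivative is F(r) = 5*r/2 + 5*sin(8*r)/16.
Then F(3*pi/8) - F(0) = (15*pi/16) - (0) = 15*pi/16.

15*pi/16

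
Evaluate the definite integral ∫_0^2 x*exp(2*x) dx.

Integrate by parts once (u = x, dv = exp(2*x) dx).
An antiderivative is F(x) = (2*x - 1)*exp(2*x)/4.
Then F(2) - F(0) = (3*exp(4)/4) - (-1/4) = 1/4 + 3*exp(4)/4.

1/4 + 3*exp(4)/4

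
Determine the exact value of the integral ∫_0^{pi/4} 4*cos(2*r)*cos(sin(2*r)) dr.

2*sin(1)

Let u = sin(2*r), so du = 2*cos(2*r) dr. When r = 0, u = 0; when r = pi/4, u = 1.
The integral becomes 2·∫ cos(u) du from 0 to 1, with antiderivative 2*sin(u).
Back in r: F(r) = 2*sin(sin(2*r)).
Then F(pi/4) - F(0) = (2*sin(1)) - (0) = 2*sin(1).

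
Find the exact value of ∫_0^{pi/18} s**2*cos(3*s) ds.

-1/27 + pi**2/1944 + sqrt(3)*pi/162

Integrate by parts twice (u = s^2, dv = cos(3*s) ds).
An antiderivative is F(s) = s**2*sin(3*s)/3 + 2*s*cos(3*s)/9 - 2*sin(3*s)/27.
Then F(pi/18) - F(0) = (-1/27 + pi**2/1944 + sqrt(3)*pi/162) - (0) = -1/27 + pi**2/1944 + sqrt(3)*pi/162.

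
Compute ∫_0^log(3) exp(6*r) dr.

Let u = exp(r), so du = exp(r) dr. When r = 0, u = 1; when r = log(3), u = 3.
The integral becomes ∫ u**5 du from 1 to 3, with antiderivative u**6/6.
Back in r: F(r) = exp(6*r)/6.
Then F(log(3)) - F(0) = (243/2) - (1/6) = 364/3.

364/3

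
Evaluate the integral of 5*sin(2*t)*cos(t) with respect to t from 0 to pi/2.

10/3

Use the identity sin(2*t)cos(t) = [sin(3*t) + sin(t)]/2.
An antiderivative is F(t) = -5*cos(t)/2 - 5*cos(3*t)/6.
Then F(pi/2) - F(0) = (0) - (-10/3) = 10/3.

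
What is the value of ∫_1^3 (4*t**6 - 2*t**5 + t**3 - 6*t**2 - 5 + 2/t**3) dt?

By the power rule, an antiderivative is F(t) = 4*t**7/7 - t**6/3 + t**4/4 - 2*t**3 - 5*t - 1/t**2.
Then F(3) - F(1) = (241379/252) - (-631/84) = 60818/63.

60818/63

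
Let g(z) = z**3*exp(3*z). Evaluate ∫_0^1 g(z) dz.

Integrate by parts 3 times (u = z^3, dv = exp(3*z) dz).
An antiderivative is F(z) = (9*z**3 - 9*z**2 + 6*z - 2)*exp(3*z)/27.
Then F(1) - F(0) = (4*exp(3)/27) - (-2/27) = 2/27 + 4*exp(3)/27.

2/27 + 4*exp(3)/27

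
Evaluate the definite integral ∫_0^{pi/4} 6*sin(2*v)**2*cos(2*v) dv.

Let u = sin(2*v), so du = 2*cos(2*v) dv. When v = 0, u = 0; when v = pi/4, u = 1.
The integral becomes 3·∫ u**2 du from 0 to 1, with antiderivative u**3.
Back in v: F(v) = sin(2*v)**3.
Then F(pi/4) - F(0) = (1) - (0) = 1.

1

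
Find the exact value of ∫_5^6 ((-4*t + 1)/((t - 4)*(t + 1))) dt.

log(3/28)

Factor the denominator: t**2 - 3*t - 4 = (t + 1)(t - 4).
Partial fractions: (-4*t + 1)/((t - 4)*(t + 1)) = -1/(t + 1) - 3/(t - 4).
An antiderivative is F(t) = -3*log(t - 4) - log(t + 1).
Then F(6) - F(5) = (-log(56)) - (-log(6)) = log(3/28).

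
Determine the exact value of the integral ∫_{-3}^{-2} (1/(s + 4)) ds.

An antiderivative is F(s) = log(s + 4).
Then F(-2) - F(-3) = (log(2)) - (0) = log(2).

log(2)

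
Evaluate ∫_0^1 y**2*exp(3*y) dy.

Integrate by parts twice (u = y^2, dv = exp(3*y) dy).
An antiderivative is F(y) = (9*y**2 - 6*y + 2)*exp(3*y)/27.
Then F(1) - F(0) = (5*exp(3)/27) - (2/27) = -2/27 + 5*exp(3)/27.

-2/27 + 5*exp(3)/27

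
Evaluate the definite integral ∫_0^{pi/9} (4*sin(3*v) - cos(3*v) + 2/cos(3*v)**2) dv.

2/3 + sqrt(3)/2

An antiderivative is F(v) = -sin(3*v)/3 - 4*cos(3*v)/3 + 2*tan(3*v)/3.
Then F(pi/9) - F(0) = (-2/3 + sqrt(3)/2) - (-4/3) = 2/3 + sqrt(3)/2.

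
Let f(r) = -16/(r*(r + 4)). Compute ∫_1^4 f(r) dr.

Factor the denominator: r**2 + 4*r = (r + 4)r.
Partial fractions: -16/(r*(r + 4)) = 4/(r + 4) - 4/r.
An antiderivative is F(r) = -4*log(r) + 4*log(r + 4).
Then F(4) - F(1) = (log(16)) - (4*log(5)) = -4*log(5) + 4*log(2).

-4*log(5) + 4*log(2)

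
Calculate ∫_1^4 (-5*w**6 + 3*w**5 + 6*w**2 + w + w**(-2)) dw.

By the power rule, an antiderivative is F(w) = -5*w**7/7 + w**6/2 + 2*w**3 + w**2/2 - 1/w.
Then F(4) - F(1) = (-266535/28) - (9/7) = -266571/28.

-266571/28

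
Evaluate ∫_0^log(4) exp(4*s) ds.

255/4

Let u = exp(s), so du = exp(s) ds. When s = 0, u = 1; when s = log(4), u = 4.
The integral becomes ∫ u**3 du from 1 to 4, with antiderivative u**4/4.
Back in s: F(s) = exp(4*s)/4.
Then F(log(4)) - F(0) = (64) - (1/4) = 255/4.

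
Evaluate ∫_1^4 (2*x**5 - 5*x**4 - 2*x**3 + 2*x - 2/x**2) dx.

By the power rule, an antiderivative is F(x) = x**6/3 - x**5 - x**4/2 + x**2 + 2/x.
Then F(4) - F(1) = (1379/6) - (11/6) = 228.

228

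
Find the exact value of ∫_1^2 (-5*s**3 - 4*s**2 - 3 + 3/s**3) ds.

-719/24

By the power rule, an antiderivative is F(s) = -5*s**4/4 - 4*s**3/3 - 3*s - 3/(2*s**2).
Then F(2) - F(1) = (-889/24) - (-85/12) = -719/24.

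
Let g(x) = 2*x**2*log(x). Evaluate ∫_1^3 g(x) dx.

Integrate by parts once (u = ln x, dv = 2*x**2 dx).
An antiderivative is F(x) = 2*x**3*(3*log(x) - 1)/9.
Then F(3) - F(1) = (-6 + 18*log(3)) - (-2/9) = -52/9 + 18*log(3).

-52/9 + 18*log(3)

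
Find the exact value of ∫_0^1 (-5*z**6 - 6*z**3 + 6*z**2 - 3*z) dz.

By the power rule, an antiderivative is F(z) = -5*z**7/7 - 3*z**4/2 + 2*z**3 - 3*z**2/2.
Then F(1) - F(0) = (-12/7) - (0) = -12/7.

-12/7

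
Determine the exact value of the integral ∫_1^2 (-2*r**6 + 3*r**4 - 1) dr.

By the power rule, an antiderivative is F(r) = -2*r**7/7 + 3*r**5/5 - r.
Then F(2) - F(1) = (-678/35) - (-24/35) = -654/35.

-654/35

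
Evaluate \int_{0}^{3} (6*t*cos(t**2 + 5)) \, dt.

-3*sin(5) + 3*sin(14)

Let u = t**2 + 5, so du = 2*t dt. When t = 0, u = 5; when t = 3, u = 14.
The integral becomes 3·∫ cos(u) du from 5 to 14, with antiderivative 3*sin(u).
Back in t: F(t) = 3*sin(t**2 + 5).
Then F(3) - F(0) = (3*sin(14)) - (3*sin(5)) = -3*sin(5) + 3*sin(14).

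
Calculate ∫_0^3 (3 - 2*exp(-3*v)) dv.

An antiderivative is F(v) = 3*v + 2*exp(-3*v)/3.
Then F(3) - F(0) = (2*exp(-9)/3 + 9) - (2/3) = 2*exp(-9)/3 + 25/3.

2*exp(-9)/3 + 25/3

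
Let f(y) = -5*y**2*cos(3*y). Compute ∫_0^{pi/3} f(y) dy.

10*pi/27

Integrate by parts twice (u = y^2, dv = -5*cos(3*y) dy).
An antiderivative is F(y) = -5*y**2*sin(3*y)/3 - 10*y*cos(3*y)/9 + 10*sin(3*y)/27.
Then F(pi/3) - F(0) = (10*pi/27) - (0) = 10*pi/27.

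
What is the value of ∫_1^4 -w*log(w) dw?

15/4 - 16*log(2)

Integrate by parts once (u = ln w, dv = -w dw).
An antiderivative is F(w) = -w**2*(2*log(w) - 1)/4.
Then F(4) - F(1) = (4 - 16*log(2)) - (1/4) = 15/4 - 16*log(2).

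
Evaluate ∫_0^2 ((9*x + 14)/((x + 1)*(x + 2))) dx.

4*log(2) + 5*log(3)

Factor the denominator: x**2 + 3*x + 2 = (x + 2)(x + 1).
Partial fractions: (9*x + 14)/((x + 1)*(x + 2)) = 4/(x + 2) + 5/(x + 1).
An antiderivative is F(x) = 5*log(x + 1) + 4*log(x + 2).
Then F(2) - F(0) = (5*log(3) + 8*log(2)) - (log(16)) = 4*log(2) + 5*log(3).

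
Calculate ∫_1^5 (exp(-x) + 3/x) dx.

An antiderivative is F(x) = 3*log(x) - exp(-x).
Then F(5) - F(1) = (-exp(-5) + 3*log(5)) - (-exp(-1)) = -exp(-5) + exp(-1) + 3*log(5).

-exp(-5) + exp(-1) + 3*log(5)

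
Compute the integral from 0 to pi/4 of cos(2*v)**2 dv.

pi/8

Use the identity cos^2(2*v) = (1 + cos(4*v))/2.
An antiderivative is F(v) = v/2 + sin(4*v)/8.
Then F(pi/4) - F(0) = (pi/8) - (0) = pi/8.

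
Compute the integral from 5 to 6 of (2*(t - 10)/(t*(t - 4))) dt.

-5*log(5) + 2*log(2) + 5*log(3)

Factor the denominator: t**2 - 4*t = t(t - 4).
Partial fractions: 2*(t - 10)/(t*(t - 4)) = 5/t - 3/(t - 4).
An antiderivative is F(t) = 5*log(t) - 3*log(t - 4).
Then F(6) - F(5) = (2*log(2) + 5*log(3)) - (5*log(5)) = -5*log(5) + 2*log(2) + 5*log(3).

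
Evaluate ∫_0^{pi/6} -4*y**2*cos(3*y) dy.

8/27 - pi**2/27

Integrate by parts twice (u = y^2, dv = -4*cos(3*y) dy).
An antiderivative is F(y) = -4*y**2*sin(3*y)/3 - 8*y*cos(3*y)/9 + 8*sin(3*y)/27.
Then F(pi/6) - F(0) = (8/27 - pi**2/27) - (0) = 8/27 - pi**2/27.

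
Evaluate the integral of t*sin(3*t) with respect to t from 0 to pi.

Integrate by parts once (u = t, dv = sin(3*t) dt).
An antiderivative is F(t) = -t*cos(3*t)/3 + sin(3*t)/9.
Then F(pi) - F(0) = (pi/3) - (0) = pi/3.

pi/3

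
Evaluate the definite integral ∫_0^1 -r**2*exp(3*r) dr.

2/27 - 5*exp(3)/27

Integrate by parts twice (u = r^2, dv = -exp(3*r) dr).
An antiderivative is F(r) = (-9*r**2 + 6*r - 2)*exp(3*r)/27.
Then F(1) - F(0) = (-5*exp(3)/27) - (-2/27) = 2/27 - 5*exp(3)/27.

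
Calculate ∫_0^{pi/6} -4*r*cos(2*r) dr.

-sqrt(3)*pi/6 + 1/2

Integrate by parts once (u = r, dv = -4*cos(2*r) dr).
An antiderivative is F(r) = -2*r*sin(2*r) - cos(2*r).
Then F(pi/6) - F(0) = (-sqrt(3)*pi/6 - 1/2) - (-1) = -sqrt(3)*pi/6 + 1/2.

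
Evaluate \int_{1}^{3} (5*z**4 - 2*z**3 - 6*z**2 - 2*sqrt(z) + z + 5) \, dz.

By the power rule, an antiderivative is F(z) = z**5 - z**4/2 - 4*z**(3/2)/3 - 2*z**3 + z**2/2 + 5*z.
Then F(3) - F(1) = (168 - 4*sqrt(3)) - (8/3) = 496/3 - 4*sqrt(3).

496/3 - 4*sqrt(3)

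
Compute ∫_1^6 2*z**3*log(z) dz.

Integrate by parts once (u = ln z, dv = 2*z**3 dz).
An antiderivative is F(z) = z**4*(4*log(z) - 1)/8.
Then F(6) - F(1) = (-162 + 648*log(2) + 648*log(3)) - (-1/8) = -1295/8 + 648*log(2) + 648*log(3).

-1295/8 + 648*log(2) + 648*log(3)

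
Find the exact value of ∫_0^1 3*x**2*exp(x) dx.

-6 + 3*E

Integrate by parts twice (u = x^2, dv = 3*exp(x) dx).
An antiderivative is F(x) = (3*x**2 - 6*x + 6)*exp(x).
Then F(1) - F(0) = (3*E) - (6) = -6 + 3*E.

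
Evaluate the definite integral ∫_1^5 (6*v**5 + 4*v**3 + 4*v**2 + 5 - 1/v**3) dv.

1232464/75

By the power rule, an antiderivative is F(v) = v**6 + v**4 + 4*v**3/3 + 5*v + 1/(2*v**2).
Then F(5) - F(1) = (2466253/150) - (53/6) = 1232464/75.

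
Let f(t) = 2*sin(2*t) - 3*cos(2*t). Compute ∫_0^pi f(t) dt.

0

An antiderivative is F(t) = -3*sin(2*t)/2 - cos(2*t).
Then F(pi) - F(0) = (-1) - (-1) = 0.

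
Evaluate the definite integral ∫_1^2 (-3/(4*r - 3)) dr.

An antiderivative is F(r) = -3*log(4*r - 3)/4.
Then F(2) - F(1) = (-3*log(5)/4) - (0) = -3*log(5)/4.

-3*log(5)/4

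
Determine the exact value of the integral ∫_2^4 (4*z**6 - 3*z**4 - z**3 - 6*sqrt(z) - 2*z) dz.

8*sqrt(2) + 300648/35

By the power rule, an antiderivative is F(z) = 4*z**7/7 - 3*z**5/5 - z**4/4 - 4*z**(3/2) - z**2.
Then F(4) - F(2) = (302256/35) - (1608/35 - 8*sqrt(2)) = 8*sqrt(2) + 300648/35.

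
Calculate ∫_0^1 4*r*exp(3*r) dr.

Integrate by parts once (u = r, dv = 4*exp(3*r) dr).
An antiderivative is F(r) = (12*r - 4)*exp(3*r)/9.
Then F(1) - F(0) = (8*exp(3)/9) - (-4/9) = 4/9 + 8*exp(3)/9.

4/9 + 8*exp(3)/9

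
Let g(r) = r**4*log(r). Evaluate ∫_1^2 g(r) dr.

-31/25 + 32*log(2)/5

Integrate by parts once (u = ln r, dv = r**4 dr).
An antiderivative is F(r) = r**5*(5*log(r) - 1)/25.
Then F(2) - F(1) = (-32/25 + 32*log(2)/5) - (-1/25) = -31/25 + 32*log(2)/5.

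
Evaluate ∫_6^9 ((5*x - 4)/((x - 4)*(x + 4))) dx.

Factor the denominator: x**2 - 16 = (x + 4)(x - 4).
Partial fractions: (5*x - 4)/((x - 4)*(x + 4)) = 3/(x + 4) + 2/(x - 4).
An antiderivative is F(x) = 2*log(x - 4) + 3*log(x + 4).
Then F(9) - F(6) = (2*log(5) + 3*log(13)) - (5*log(2) + 3*log(5)) = -5*log(2) - log(5) + 3*log(13).

-5*log(2) - log(5) + 3*log(13)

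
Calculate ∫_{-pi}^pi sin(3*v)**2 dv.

Use the identity sin^2(3*v) = (1 - cos(6*v))/2.
An antiderivative is F(v) = v/2 - sin(6*v)/12.
Then F(pi) - F(-pi) = (pi/2) - (-pi/2) = pi.

pi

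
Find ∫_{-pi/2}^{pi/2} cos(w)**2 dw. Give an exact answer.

pi/2

Use the identity cos^2(w) = (1 + cos(2*w))/2.
An antiderivative is F(w) = w/2 + sin(2*w)/4.
Then F(pi/2) - F(-pi/2) = (pi/4) - (-pi/4) = pi/2.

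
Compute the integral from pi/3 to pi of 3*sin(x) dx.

9/2

An antiderivative is F(x) = -3*cos(x).
Then F(pi) - F(pi/3) = (3) - (-3/2) = 9/2.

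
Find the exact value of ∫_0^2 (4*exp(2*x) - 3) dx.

-8 + 2*exp(4)

An antiderivative is F(x) = 2*exp(2*x) - 3*x.
Then F(2) - F(0) = (-6 + 2*exp(4)) - (2) = -8 + 2*exp(4).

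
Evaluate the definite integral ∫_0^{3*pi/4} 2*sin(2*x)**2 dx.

Use the identity sin^2(2*x) = (1 - cos(4*x))/2.
An antiderivative is F(x) = x - sin(4*x)/4.
Then F(3*pi/4) - F(0) = (3*pi/4) - (0) = 3*pi/4.

3*pi/4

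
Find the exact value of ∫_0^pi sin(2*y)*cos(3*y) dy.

Use the identity sin(2*y)cos(3*y) = [sin(5*y) + sin(-y)]/2.
An antiderivative is F(y) = cos(y)/2 - cos(5*y)/10.
Then F(pi) - F(0) = (-2/5) - (2/5) = -4/5.

-4/5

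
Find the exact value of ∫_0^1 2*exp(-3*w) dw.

An antiderivative is F(w) = -2*exp(-3*w)/3.
Then F(1) - F(0) = (-2*exp(-3)/3) - (-2/3) = 2/3 - 2*exp(-3)/3.

2/3 - 2*exp(-3)/3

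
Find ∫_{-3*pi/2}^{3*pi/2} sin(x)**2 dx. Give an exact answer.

3*pi/2

Use the identity sin^2(x) = (1 - cos(2*x))/2.
An antiderivative is F(x) = x/2 - sin(2*x)/4.
Then F(3*pi/2) - F(-3*pi/2) = (3*pi/4) - (-3*pi/4) = 3*pi/2.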